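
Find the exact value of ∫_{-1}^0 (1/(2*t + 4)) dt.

log(2)/2

An antiderivative is F(t) = log(2*t + 4)/2.
Then F(0) - F(-1) = (log(2)) - (log(2)/2) = log(2)/2.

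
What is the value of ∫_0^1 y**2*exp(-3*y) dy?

2/27 - 17*exp(-3)/27

Integrate by parts twice (u = y^2, dv = exp(-3*y) dy).
An antiderivative is F(y) = (-9*y**2 - 6*y - 2)*exp(-3*y)/27.
Then F(1) - F(0) = (-17*exp(-3)/27) - (-2/27) = 2/27 - 17*exp(-3)/27.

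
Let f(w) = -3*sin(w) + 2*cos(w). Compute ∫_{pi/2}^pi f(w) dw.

An antiderivative is F(w) = 2*sin(w) + 3*cos(w).
Then F(pi) - F(pi/2) = (-3) - (2) = -5.

-5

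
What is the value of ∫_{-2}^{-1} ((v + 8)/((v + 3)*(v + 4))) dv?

Factor the denominator: v**2 + 7*v + 12 = (v + 4)(v + 3).
Partial fractions: (v + 8)/((v + 3)*(v + 4)) = -4/(v + 4) + 5/(v + 3).
An antiderivative is F(v) = 5*log(v + 3) - 4*log(v + 4).
Then F(-1) - F(-2) = (log(32/81)) - (-log(16)) = -4*log(3) + 9*log(2).

-4*log(3) + 9*log(2)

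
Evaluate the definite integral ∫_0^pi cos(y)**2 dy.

Use the identity cos^2(y) = (1 + cos(2*y))/2.
An antiderivative is F(y) = y/2 + sin(2*y)/4.
Then F(pi) - F(0) = (pi/2) - (0) = pi/2.

pi/2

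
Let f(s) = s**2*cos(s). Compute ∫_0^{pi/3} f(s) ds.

Integrate by parts twice (u = s^2, dv = cos(s) ds).
An antiderivative is F(s) = s**2*sin(s) + 2*s*cos(s) - 2*sin(s).
Then F(pi/3) - F(0) = (-sqrt(3) + sqrt(3)*pi**2/18 + pi/3) - (0) = -sqrt(3) + sqrt(3)*pi**2/18 + pi/3.

-sqrt(3) + sqrt(3)*pi**2/18 + pi/3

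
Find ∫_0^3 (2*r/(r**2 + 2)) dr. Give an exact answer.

log(11/2)

Let u = r**2 + 2, so du = 2*r dr. When r = 0, u = 2; when r = 3, u = 11.
The integral becomes ∫ 1/u du from 2 to 11, with antiderivative log(u).
Back in r: F(r) = log(r**2 + 2).
Then F(3) - F(0) = (log(11)) - (log(2)) = log(11/2).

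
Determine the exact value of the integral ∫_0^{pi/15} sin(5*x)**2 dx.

Use the identity sin^2(5*x) = (1 - cos(10*x))/2.
An antiderivative is F(x) = x/2 - sin(10*x)/20.
Then F(pi/15) - F(0) = (-sqrt(3)/40 + pi/30) - (0) = -sqrt(3)/40 + pi/30.

-sqrt(3)/40 + pi/30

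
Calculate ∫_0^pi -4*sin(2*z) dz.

An antiderivative is F(z) = 2*cos(2*z).
Then F(pi) - F(0) = (2) - (2) = 0.

0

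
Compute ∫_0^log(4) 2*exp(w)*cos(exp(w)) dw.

-2*sin(1) + 2*sin(4)

Let u = exp(w), so du = exp(w) dw. When w = 0, u = 1; when w = log(4), u = 4.
The integral becomes 2·∫ cos(u) du from 1 to 4, with antiderivative 2*sin(u).
Back in w: F(w) = 2*sin(exp(w)).
Then F(log(4)) - F(0) = (2*sin(4)) - (2*sin(1)) = -2*sin(1) + 2*sin(4).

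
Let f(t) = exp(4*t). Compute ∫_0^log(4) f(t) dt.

255/4

Let u = exp(t), so du = exp(t) dt. When t = 0, u = 1; when t = log(4), u = 4.
The integral becomes ∫ u**3 du from 1 to 4, with antiderivative u**4/4.
Back in t: F(t) = exp(4*t)/4.
Then F(log(4)) - F(0) = (64) - (1/4) = 255/4.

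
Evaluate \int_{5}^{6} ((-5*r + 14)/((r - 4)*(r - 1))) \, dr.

-3*log(5) + 4*log(2)

Factor the denominator: r**2 - 5*r + 4 = (r - 1)(r - 4).
Partial fractions: (-5*r + 14)/((r - 4)*(r - 1)) = -3/(r - 1) - 2/(r - 4).
An antiderivative is F(r) = -2*log(r - 4) - 3*log(r - 1).
Then F(6) - F(5) = (-3*log(5) - 2*log(2)) - (-log(64)) = -3*log(5) + 4*log(2).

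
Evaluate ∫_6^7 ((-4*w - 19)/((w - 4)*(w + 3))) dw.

-7*log(3) + log(5) + 6*log(2)

Factor the denominator: w**2 - w - 12 = (w + 3)(w - 4).
Partial fractions: (-4*w - 19)/((w - 4)*(w + 3)) = 1/(w + 3) - 5/(w - 4).
An antiderivative is F(w) = -5*log(w - 4) + log(w + 3).
Then F(7) - F(6) = (-5*log(3) + log(2) + log(5)) - (log(9/32)) = -7*log(3) + log(5) + 6*log(2).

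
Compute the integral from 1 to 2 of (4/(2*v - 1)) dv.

log(9)

An antiderivative is F(v) = 2*log(2*v - 1).
Then F(2) - F(1) = (log(9)) - (0) = log(9).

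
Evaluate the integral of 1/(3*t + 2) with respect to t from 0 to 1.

An antiderivative is F(t) = log(3*t + 2)/3.
Then F(1) - F(0) = (log(5)/3) - (log(2)/3) = -log(2)/3 + log(5)/3.

-log(2)/3 + log(5)/3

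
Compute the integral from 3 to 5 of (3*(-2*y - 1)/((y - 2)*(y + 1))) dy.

-6*log(3) + log(2)

Factor the denominator: y**2 - y - 2 = (y + 1)(y - 2).
Partial fractions: 3*(-2*y - 1)/((y - 2)*(y + 1)) = -1/(y + 1) - 5/(y - 2).
An antiderivative is F(y) = -5*log(y - 2) - log(y + 1).
Then F(5) - F(3) = (-6*log(3) - log(2)) - (-log(4)) = -6*log(3) + log(2).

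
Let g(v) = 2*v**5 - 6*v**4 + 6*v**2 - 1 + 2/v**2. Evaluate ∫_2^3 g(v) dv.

By the power rule, an antiderivative is F(v) = v**6/3 - 6*v**5/5 + 2*v**3 - v - 2/v.
Then F(3) - F(2) = (26/15) - (-61/15) = 29/5.

29/5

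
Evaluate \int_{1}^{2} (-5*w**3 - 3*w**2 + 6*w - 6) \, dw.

-91/4

By the power rule, an antiderivative is F(w) = -5*w**4/4 - w**3 + 3*w**2 - 6*w.
Then F(2) - F(1) = (-28) - (-21/4) = -91/4.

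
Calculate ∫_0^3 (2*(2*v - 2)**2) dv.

Let u = 2*v - 2, so du = 2 dv. When v = 0, u = -2; when v = 3, u = 4.
The integral becomes ∫ u**2 du from -2 to 4, with antiderivative u**3/3.
Back in v: F(v) = (2*v - 2)**3/3.
Then F(3) - F(0) = (64/3) - (-8/3) = 24.

24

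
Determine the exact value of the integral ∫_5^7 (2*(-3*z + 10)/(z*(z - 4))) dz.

-5*log(7) - log(3) + 5*log(5)

Factor the denominator: z**2 - 4*z = z(z - 4).
Partial fractions: 2*(-3*z + 10)/(z*(z - 4)) = -5/z - 1/(z - 4).
An antiderivative is F(z) = -5*log(z) - log(z - 4).
Then F(7) - F(5) = (-5*log(7) - log(3)) - (-5*log(5)) = -5*log(7) - log(3) + 5*log(5).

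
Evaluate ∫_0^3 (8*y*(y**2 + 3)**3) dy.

20655

Let u = y**2 + 3, so du = 2*y dy. When y = 0, u = 3; when y = 3, u = 12.
The integral becomes 4·∫ u**3 du from 3 to 12, with antiderivative u**4.
Back in y: F(y) = (y**2 + 3)**4.
Then F(3) - F(0) = (20736) - (81) = 20655.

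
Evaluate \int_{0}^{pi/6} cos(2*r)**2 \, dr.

sqrt(3)/16 + pi/12

Use the identity cos^2(2*r) = (1 + cos(4*r))/2.
An antiderivative is F(r) = r/2 + sin(4*r)/8.
Then F(pi/6) - F(0) = (sqrt(3)/16 + pi/12) - (0) = sqrt(3)/16 + pi/12.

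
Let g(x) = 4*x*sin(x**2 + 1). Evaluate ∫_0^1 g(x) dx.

-2*cos(2) + 2*cos(1)

Let u = x**2 + 1, so du = 2*x dx. When x = 0, u = 1; when x = 1, u = 2.
The integral becomes 2·∫ sin(u) du from 1 to 2, with antiderivative -2*cos(u).
Back in x: F(x) = -2*cos(x**2 + 1).
Then F(1) - F(0) = (-2*cos(2)) - (-2*cos(1)) = -2*cos(2) + 2*cos(1).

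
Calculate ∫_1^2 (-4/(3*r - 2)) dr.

-8*log(2)/3

An antiderivative is F(r) = -4*log(3*r - 2)/3.
Then F(2) - F(1) = (-8*log(2)/3) - (0) = -8*log(2)/3.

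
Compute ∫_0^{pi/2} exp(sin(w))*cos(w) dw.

-1 + E

Let u = sin(w), so du = cos(w) dw. When w = 0, u = 0; when w = pi/2, u = 1.
The integral becomes ∫ exp(u) du from 0 to 1, with antiderivative exp(u).
Back in w: F(w) = exp(sin(w)).
Then F(pi/2) - F(0) = (E) - (1) = -1 + E.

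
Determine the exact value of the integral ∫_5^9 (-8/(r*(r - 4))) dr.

Factor the denominator: r**2 - 4*r = r(r - 4).
Partial fractions: -8/(r*(r - 4)) = 2/r - 2/(r - 4).
An antiderivative is F(r) = 2*log(r) - 2*log(r - 4).
Then F(9) - F(5) = (log(81/25)) - (log(25)) = -4*log(5) + 4*log(3).

-4*log(5) + 4*log(3)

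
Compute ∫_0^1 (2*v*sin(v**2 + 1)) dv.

Let u = v**2 + 1, so du = 2*v dv. When v = 0, u = 1; when v = 1, u = 2.
The integral becomes ∫ sin(u) du from 1 to 2, with antiderivative -cos(u).
Back in v: F(v) = -cos(v**2 + 1).
Then F(1) - F(0) = (-cos(2)) - (-cos(1)) = -cos(2) + cos(1).

-cos(2) + cos(1)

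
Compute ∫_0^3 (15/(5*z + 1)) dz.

Let u = 5*z + 1, so du = 5 dz. When z = 0, u = 1; when z = 3, u = 16.
The integral becomes 3·∫ 1/u du from 1 to 16, with antiderivative 3*log(u).
Back in z: F(z) = 3*log(5*z + 1).
Then F(3) - F(0) = (12*log(2)) - (0) = 12*log(2).

12*log(2)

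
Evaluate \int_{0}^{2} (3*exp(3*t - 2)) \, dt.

Let u = 3*t - 2, so du = 3 dt. When t = 0, u = -2; when t = 2, u = 4.
The integral becomes ∫ exp(u) du from -2 to 4, with antiderivative exp(u).
Back in t: F(t) = exp(3*t - 2).
Then F(2) - F(0) = (exp(4)) - (exp(-2)) = -(1 - exp(6))*exp(-2).

-(1 - exp(6))*exp(-2)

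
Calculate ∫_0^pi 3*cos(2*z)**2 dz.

3*pi/2

Use the identity cos^2(2*z) = (1 + cos(4*z))/2.
An antiderivative is F(z) = 3*z/2 + 3*sin(4*z)/8.
Then F(pi) - F(0) = (3*pi/2) - (0) = 3*pi/2.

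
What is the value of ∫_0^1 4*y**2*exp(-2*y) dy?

Integrate by parts twice (u = y^2, dv = 4*exp(-2*y) dy).
An antiderivative is F(y) = (-2*y**2 - 2*y - 1)*exp(-2*y).
Then F(1) - F(0) = (-5*exp(-2)) - (-1) = 1 - 5*exp(-2).

1 - 5*exp(-2)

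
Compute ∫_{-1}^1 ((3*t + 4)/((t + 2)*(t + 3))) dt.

log(32/9)

Factor the denominator: t**2 + 5*t + 6 = (t + 3)(t + 2).
Partial fractions: (3*t + 4)/((t + 2)*(t + 3)) = 5/(t + 3) - 2/(t + 2).
An antiderivative is F(t) = -2*log(t + 2) + 5*log(t + 3).
Then F(1) - F(-1) = (-2*log(3) + 10*log(2)) - (log(32)) = log(32/9).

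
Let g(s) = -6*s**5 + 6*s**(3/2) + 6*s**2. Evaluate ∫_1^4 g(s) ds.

By the power rule, an antiderivative is F(s) = -s**6 + 12*s**(5/2)/5 + 2*s**3.
Then F(4) - F(1) = (-19456/5) - (17/5) = -19473/5.

-19473/5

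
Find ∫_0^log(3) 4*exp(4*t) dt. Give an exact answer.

80

Let u = exp(t), so du = exp(t) dt. When t = 0, u = 1; when t = log(3), u = 3.
The integral becomes 4·∫ u**3 du from 1 to 3, with antiderivative u**4.
Back in t: F(t) = exp(4*t).
Then F(log(3)) - F(0) = (81) - (1) = 80.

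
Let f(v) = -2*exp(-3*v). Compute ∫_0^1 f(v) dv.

-2/3 + 2*exp(-3)/3

An antiderivative is F(v) = 2*exp(-3*v)/3.
Then F(1) - F(0) = (2*exp(-3)/3) - (2/3) = -2/3 + 2*exp(-3)/3.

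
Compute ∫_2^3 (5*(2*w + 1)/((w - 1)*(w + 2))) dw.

Factor the denominator: w**2 + w - 2 = (w + 2)(w - 1).
Partial fractions: 5*(2*w + 1)/((w - 1)*(w + 2)) = 5/(w + 2) + 5/(w - 1).
An antiderivative is F(w) = 5*log(w - 1) + 5*log(w + 2).
Then F(3) - F(2) = (5*log(2) + 5*log(5)) - (10*log(2)) = -5*log(2) + 5*log(5).

-5*log(2) + 5*log(5)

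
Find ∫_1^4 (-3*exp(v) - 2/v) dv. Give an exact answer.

-3*exp(4) - log(16) + 3*exp(1)

An antiderivative is F(v) = -3*exp(v) - 2*log(v).
Then F(4) - F(1) = (-3*exp(4) - log(16)) - (-3*exp(1)) = -3*exp(4) - log(16) + 3*exp(1).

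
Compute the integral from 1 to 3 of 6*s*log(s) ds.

Integrate by parts once (u = ln s, dv = 6*s ds).
An antiderivative is F(s) = 3*s**2*(2*log(s) - 1)/2.
Then F(3) - F(1) = (-27/2 + 27*log(3)) - (-3/2) = -12 + 27*log(3).

-12 + 27*log(3)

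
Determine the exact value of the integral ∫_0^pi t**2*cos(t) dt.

Integrate by parts twice (u = t^2, dv = cos(t) dt).
An antiderivative is F(t) = t**2*sin(t) + 2*t*cos(t) - 2*sin(t).
Then F(pi) - F(0) = (-2*pi) - (0) = -2*pi.

-2*pi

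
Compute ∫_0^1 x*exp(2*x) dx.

1/4 + exp(2)/4

Integrate by parts once (u = x, dv = exp(2*x) dx).
An antiderivative is F(x) = (2*x - 1)*exp(2*x)/4.
Then F(1) - F(0) = (exp(2)/4) - (-1/4) = 1/4 + exp(2)/4.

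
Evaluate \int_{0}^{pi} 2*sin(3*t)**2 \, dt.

pi

Use the identity sin^2(3*t) = (1 - cos(6*t))/2.
An antiderivative is F(t) = t - sin(6*t)/6.
Then F(pi) - F(0) = (pi) - (0) = pi.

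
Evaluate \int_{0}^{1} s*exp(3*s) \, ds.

1/9 + 2*exp(3)/9

Integrate by parts once (u = s, dv = exp(3*s) ds).
An antiderivative is F(s) = (3*s - 1)*exp(3*s)/9.
Then F(1) - F(0) = (2*exp(3)/9) - (-1/9) = 1/9 + 2*exp(3)/9.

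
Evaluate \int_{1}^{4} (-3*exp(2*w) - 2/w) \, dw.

-3*exp(8)/2 - log(16) + 3*exp(2)/2

An antiderivative is F(w) = -3*exp(2*w)/2 - 2*log(w).
Then F(4) - F(1) = (-3*exp(8)/2 - log(16)) - (-3*exp(2)/2) = -3*exp(8)/2 - log(16) + 3*exp(2)/2.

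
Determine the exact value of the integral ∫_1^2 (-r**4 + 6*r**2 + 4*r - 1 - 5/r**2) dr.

By the power rule, an antiderivative is F(r) = -r**5/5 + 2*r**3 + 2*r**2 - r + 5/r.
Then F(2) - F(1) = (181/10) - (39/5) = 103/10.

103/10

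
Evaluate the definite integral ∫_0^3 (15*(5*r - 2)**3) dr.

Let u = 5*r - 2, so du = 5 dr. When r = 0, u = -2; when r = 3, u = 13.
The integral becomes 3·∫ u**3 du from -2 to 13, with antiderivative 3*u**4/4.
Back in r: F(r) = 3*(5*r - 2)**4/4.
Then F(3) - F(0) = (85683/4) - (12) = 85635/4.

85635/4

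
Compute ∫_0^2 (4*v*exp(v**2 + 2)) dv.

Let u = v**2 + 2, so du = 2*v dv. When v = 0, u = 2; when v = 2, u = 6.
The integral becomes 2·∫ exp(u) du from 2 to 6, with antiderivative 2*exp(u).
Back in v: F(v) = 2*exp(v**2 + 2).
Then F(2) - F(0) = (2*exp(6)) - (2*exp(2)) = -2*(1 - exp(4))*exp(2).

-2*(1 - exp(4))*exp(2)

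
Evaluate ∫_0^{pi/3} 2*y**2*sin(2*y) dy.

-3/4 + pi**2/18 + sqrt(3)*pi/6

Integrate by parts twice (u = y^2, dv = 2*sin(2*y) dy).
An antiderivative is F(y) = -y**2*cos(2*y) + y*sin(2*y) + cos(2*y)/2.
Then F(pi/3) - F(0) = (-1/4 + pi**2/18 + sqrt(3)*pi/6) - (1/2) = -3/4 + pi**2/18 + sqrt(3)*pi/6.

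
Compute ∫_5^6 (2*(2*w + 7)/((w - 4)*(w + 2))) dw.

log(28)

Factor the denominator: w**2 - 2*w - 8 = (w + 2)(w - 4).
Partial fractions: 2*(2*w + 7)/((w - 4)*(w + 2)) = -1/(w + 2) + 5/(w - 4).
An antiderivative is F(w) = 5*log(w - 4) - log(w + 2).
Then F(6) - F(5) = (log(4)) - (-log(7)) = log(28).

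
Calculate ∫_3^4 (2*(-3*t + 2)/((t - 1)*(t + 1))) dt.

Factor the denominator: t**2 - 1 = (t + 1)(t - 1).
Partial fractions: 2*(-3*t + 2)/((t - 1)*(t + 1)) = -5/(t + 1) - 1/(t - 1).
An antiderivative is F(t) = -log(t - 1) - 5*log(t + 1).
Then F(4) - F(3) = (-5*log(5) - log(3)) - (-11*log(2)) = -5*log(5) - log(3) + 11*log(2).

-5*log(5) - log(3) + 11*log(2)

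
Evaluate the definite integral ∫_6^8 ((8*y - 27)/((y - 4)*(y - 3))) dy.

Factor the denominator: y**2 - 7*y + 12 = (y - 3)(y - 4).
Partial fractions: (8*y - 27)/((y - 4)*(y - 3)) = 3/(y - 3) + 5/(y - 4).
An antiderivative is F(y) = 5*log(y - 4) + 3*log(y - 3).
Then F(8) - F(6) = (3*log(5) + 10*log(2)) - (3*log(3) + 5*log(2)) = -3*log(3) + 5*log(2) + 3*log(5).

-3*log(3) + 5*log(2) + 3*log(5)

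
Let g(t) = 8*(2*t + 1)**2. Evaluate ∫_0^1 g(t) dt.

Let u = 2*t + 1, so du = 2 dt. When t = 0, u = 1; when t = 1, u = 3.
The integral becomes 4·∫ u**2 du from 1 to 3, with antiderivative 4*u**3/3.
Back in t: F(t) = 4*(2*t + 1)**3/3.
Then F(1) - F(0) = (36) - (4/3) = 104/3.

104/3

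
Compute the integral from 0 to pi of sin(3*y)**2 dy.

Use the identity sin^2(3*y) = (1 - cos(6*y))/2.
An antiderivative is F(y) = y/2 - sin(6*y)/12.
Then F(pi) - F(0) = (pi/2) - (0) = pi/2.

pi/2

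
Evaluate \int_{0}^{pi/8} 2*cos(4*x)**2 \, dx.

Use the identity cos^2(4*x) = (1 + cos(8*x))/2.
An antiderivative is F(x) = x + sin(8*x)/8.
Then F(pi/8) - F(0) = (pi/8) - (0) = pi/8.

pi/8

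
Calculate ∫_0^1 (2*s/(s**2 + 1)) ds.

Let u = s**2 + 1, so du = 2*s ds. When s = 0, u = 1; when s = 1, u = 2.
The integral becomes ∫ 1/u du from 1 to 2, with antiderivative log(u).
Back in s: F(s) = log(s**2 + 1).
Then F(1) - F(0) = (log(2)) - (0) = log(2).

log(2)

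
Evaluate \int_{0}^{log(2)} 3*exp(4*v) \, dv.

Let u = exp(v), so du = exp(v) dv. When v = 0, u = 1; when v = log(2), u = 2.
The integral becomes 3·∫ u**3 du from 1 to 2, with antiderivative 3*u**4/4.
Back in v: F(v) = 3*exp(4*v)/4.
Then F(log(2)) - F(0) = (12) - (3/4) = 45/4.

45/4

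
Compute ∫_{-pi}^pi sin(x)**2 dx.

Use the identity sin^2(x) = (1 - cos(2*x))/2.
An antiderivative is F(x) = x/2 - sin(2*x)/4.
Then F(pi) - F(-pi) = (pi/2) - (-pi/2) = pi.

pi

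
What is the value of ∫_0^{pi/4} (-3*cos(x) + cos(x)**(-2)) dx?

1 - 3*sqrt(2)/2

An antiderivative is F(x) = -3*sin(x) + tan(x).
Then F(pi/4) - F(0) = (1 - 3*sqrt(2)/2) - (0) = 1 - 3*sqrt(2)/2.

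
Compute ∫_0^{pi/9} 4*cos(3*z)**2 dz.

Use the identity cos^2(3*z) = (1 + cos(6*z))/2.
An antiderivative is F(z) = 2*z + sin(6*z)/3.
Then F(pi/9) - F(0) = (sqrt(3)/6 + 2*pi/9) - (0) = sqrt(3)/6 + 2*pi/9.

sqrt(3)/6 + 2*pi/9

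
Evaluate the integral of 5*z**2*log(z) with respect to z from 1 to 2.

-35/9 + 40*log(2)/3

Integrate by parts once (u = ln z, dv = 5*z**2 dz).
An antiderivative is F(z) = 5*z**3*(3*log(z) - 1)/9.
Then F(2) - F(1) = (-40/9 + 40*log(2)/3) - (-5/9) = -35/9 + 40*log(2)/3.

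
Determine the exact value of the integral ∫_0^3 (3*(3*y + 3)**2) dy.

Let u = 3*y + 3, so du = 3 dy. When y = 0, u = 3; when y = 3, u = 12.
The integral becomes ∫ u**2 du from 3 to 12, with antiderivative u**3/3.
Back in y: F(y) = (3*y + 3)**3/3.
Then F(3) - F(0) = (576) - (9) = 567.

567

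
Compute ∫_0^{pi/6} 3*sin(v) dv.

3 - 3*sqrt(3)/2

An antiderivative is F(v) = -3*cos(v).
Then F(pi/6) - F(0) = (-3*sqrt(3)/2) - (-3) = 3 - 3*sqrt(3)/2.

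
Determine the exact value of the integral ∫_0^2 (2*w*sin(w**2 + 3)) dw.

Let u = w**2 + 3, so du = 2*w dw. When w = 0, u = 3; when w = 2, u = 7.
The integral becomes ∫ sin(u) du from 3 to 7, with antiderivative -cos(u).
Back in w: F(w) = -cos(w**2 + 3).
Then F(2) - F(0) = (-cos(7)) - (-cos(3)) = cos(3) - cos(7).

cos(3) - cos(7)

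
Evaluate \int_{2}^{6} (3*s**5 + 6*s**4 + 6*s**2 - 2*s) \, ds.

164864/5

By the power rule, an antiderivative is F(s) = s**6/2 + 6*s**5/5 + 2*s**3 - s**2.
Then F(6) - F(2) = (165276/5) - (412/5) = 164864/5.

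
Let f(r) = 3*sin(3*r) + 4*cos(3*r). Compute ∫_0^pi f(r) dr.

2

An antiderivative is F(r) = 4*sin(3*r)/3 - cos(3*r).
Then F(pi) - F(0) = (1) - (-1) = 2.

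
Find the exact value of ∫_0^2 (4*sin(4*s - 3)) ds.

Let u = 4*s - 3, so du = 4 ds. When s = 0, u = -3; when s = 2, u = 5.
The integral becomes ∫ sin(u) du from -3 to 5, with antiderivative -cos(u).
Back in s: F(s) = -cos(4*s - 3).
Then F(2) - F(0) = (-cos(5)) - (-cos(3)) = cos(3) - cos(5).

cos(3) - cos(5)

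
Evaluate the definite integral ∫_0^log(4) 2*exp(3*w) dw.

42

Let u = exp(w), so du = exp(w) dw. When w = 0, u = 1; when w = log(4), u = 4.
The integral becomes 2·∫ u**2 du from 1 to 4, with antiderivative 2*u**3/3.
Back in w: F(w) = 2*exp(3*w)/3.
Then F(log(4)) - F(0) = (128/3) - (2/3) = 42.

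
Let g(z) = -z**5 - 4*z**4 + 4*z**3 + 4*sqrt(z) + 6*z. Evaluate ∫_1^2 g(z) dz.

-419/30 + 16*sqrt(2)/3

By the power rule, an antiderivative is F(z) = -z**6/6 - 4*z**5/5 + z**4 + 8*z**(3/2)/3 + 3*z**2.
Then F(2) - F(1) = (-124/15 + 16*sqrt(2)/3) - (57/10) = -419/30 + 16*sqrt(2)/3.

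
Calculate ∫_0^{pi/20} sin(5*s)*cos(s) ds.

-sqrt(5)/32 - sqrt(10 - 2*sqrt(5))/48 + 17/96

Use the identity sin(5*s)cos(s) = [sin(6*s) + sin(4*s)]/2.
An antiderivative is F(s) = -cos(4*s)/8 - cos(6*s)/12.
Then F(pi/20) - F(0) = (-sqrt(5)/32 - sqrt(10 - 2*sqrt(5))/48 - 1/32) - (-5/24) = -sqrt(5)/32 - sqrt(10 - 2*sqrt(5))/48 + 17/96.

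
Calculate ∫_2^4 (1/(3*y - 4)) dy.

2*log(2)/3

An antiderivative is F(y) = log(3*y - 4)/3.
Then F(4) - F(2) = (log(2)) - (log(2)/3) = 2*log(2)/3.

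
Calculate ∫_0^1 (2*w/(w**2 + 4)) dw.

Let u = w**2 + 4, so du = 2*w dw. When w = 0, u = 4; when w = 1, u = 5.
The integral becomes ∫ 1/u du from 4 to 5, with antiderivative log(u).
Back in w: F(w) = log(w**2 + 4).
Then F(1) - F(0) = (log(5)) - (log(4)) = log(5/4).

log(5/4)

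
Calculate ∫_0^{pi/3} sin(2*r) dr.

3/4

An antiderivative is F(r) = -cos(2*r)/2.
Then F(pi/3) - F(0) = (1/4) - (-1/2) = 3/4.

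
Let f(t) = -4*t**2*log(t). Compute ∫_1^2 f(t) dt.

Integrate by parts once (u = ln t, dv = -4*t**2 dt).
An antiderivative is F(t) = -4*t**3*(3*log(t) - 1)/9.
Then F(2) - F(1) = (32/9 - 32*log(2)/3) - (4/9) = 28/9 - 32*log(2)/3.

28/9 - 32*log(2)/3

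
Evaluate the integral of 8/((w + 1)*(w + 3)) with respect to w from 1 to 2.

-4*log(5) + 4*log(2) + 4*log(3)

Factor the denominator: w**2 + 4*w + 3 = (w + 3)(w + 1).
Partial fractions: 8/((w + 1)*(w + 3)) = -4/(w + 3) + 4/(w + 1).
An antiderivative is F(w) = 4*log(w + 1) - 4*log(w + 3).
Then F(2) - F(1) = (-4*log(5) + 4*log(3)) - (-log(16)) = -4*log(5) + 4*log(2) + 4*log(3).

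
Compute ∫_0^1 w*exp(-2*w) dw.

Integrate by parts once (u = w, dv = exp(-2*w) dw).
An antiderivative is F(w) = (-2*w - 1)*exp(-2*w)/4.
Then F(1) - F(0) = (-3*exp(-2)/4) - (-1/4) = (-3 + exp(2))*exp(-2)/4.

(-3 + exp(2))*exp(-2)/4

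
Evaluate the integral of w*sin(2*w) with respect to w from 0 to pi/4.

1/4

Integrate by parts once (u = w, dv = sin(2*w) dw).
An antiderivative is F(w) = -w*cos(2*w)/2 + sin(2*w)/4.
Then F(pi/4) - F(0) = (1/4) - (0) = 1/4.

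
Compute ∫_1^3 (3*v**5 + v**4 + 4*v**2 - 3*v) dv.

6526/15

By the power rule, an antiderivative is F(v) = v**6/2 + v**5/5 + 4*v**3/3 - 3*v**2/2.
Then F(3) - F(1) = (2178/5) - (8/15) = 6526/15.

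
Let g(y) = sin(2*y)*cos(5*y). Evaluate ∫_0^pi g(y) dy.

-4/21

Use the identity sin(2*y)cos(5*y) = [sin(7*y) + sin(-3*y)]/2.
An antiderivative is F(y) = cos(3*y)/6 - cos(7*y)/14.
Then F(pi) - F(0) = (-2/21) - (2/21) = -4/21.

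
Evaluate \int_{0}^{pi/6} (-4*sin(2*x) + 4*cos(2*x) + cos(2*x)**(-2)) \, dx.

-1 + 3*sqrt(3)/2

An antiderivative is F(x) = 2*sin(2*x) + 2*cos(2*x) + tan(2*x)/2.
Then F(pi/6) - F(0) = (1 + 3*sqrt(3)/2) - (2) = -1 + 3*sqrt(3)/2.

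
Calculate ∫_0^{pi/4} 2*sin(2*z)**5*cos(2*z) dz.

1/6

Let u = sin(2*z), so du = 2*cos(2*z) dz. When z = 0, u = 0; when z = pi/4, u = 1.
The integral becomes ∫ u**5 du from 0 to 1, with antiderivative u**6/6.
Back in z: F(z) = sin(2*z)**6/6.
Then F(pi/4) - F(0) = (1/6) - (0) = 1/6.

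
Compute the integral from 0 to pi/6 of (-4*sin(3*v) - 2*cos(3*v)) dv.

An antiderivative is F(v) = -2*sin(3*v)/3 + 4*cos(3*v)/3.
Then F(pi/6) - F(0) = (-2/3) - (4/3) = -2.

-2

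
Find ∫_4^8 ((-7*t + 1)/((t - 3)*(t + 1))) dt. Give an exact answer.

-3*log(5) - 4*log(3)

Factor the denominator: t**2 - 2*t - 3 = (t + 1)(t - 3).
Partial fractions: (-7*t + 1)/((t - 3)*(t + 1)) = -2/(t + 1) - 5/(t - 3).
An antiderivative is F(t) = -5*log(t - 3) - 2*log(t + 1).
Then F(8) - F(4) = (-5*log(5) - 4*log(3)) - (-log(25)) = -3*log(5) - 4*log(3).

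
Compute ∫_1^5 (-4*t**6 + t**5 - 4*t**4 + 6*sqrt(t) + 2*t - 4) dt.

By the power rule, an antiderivative is F(t) = -4*t**7/7 + t**6/6 - 4*t**5/5 + 4*t**(3/2) + t**2 - 4*t.
Then F(5) - F(1) = (-1870415/42 + 20*sqrt(5)) - (-43/210) = -1558672/35 + 20*sqrt(5).

-1558672/35 + 20*sqrt(5)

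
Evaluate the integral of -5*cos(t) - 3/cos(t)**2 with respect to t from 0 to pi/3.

-11*sqrt(3)/2

An antiderivative is F(t) = -5*sin(t) - 3*tan(t).
Then F(pi/3) - F(0) = (-11*sqrt(3)/2) - (0) = -11*sqrt(3)/2.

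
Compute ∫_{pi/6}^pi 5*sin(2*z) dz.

-5/4

An antiderivative is F(z) = -5*cos(2*z)/2.
Then F(pi) - F(pi/6) = (-5/2) - (-5/4) = -5/4.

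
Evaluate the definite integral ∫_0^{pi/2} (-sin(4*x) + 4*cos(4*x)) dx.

An antiderivative is F(x) = sin(4*x) + cos(4*x)/4.
Then F(pi/2) - F(0) = (1/4) - (1/4) = 0.

0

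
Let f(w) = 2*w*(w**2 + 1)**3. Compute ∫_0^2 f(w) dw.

Let u = w**2 + 1, so du = 2*w dw. When w = 0, u = 1; when w = 2, u = 5.
The integral becomes ∫ u**3 du from 1 to 5, with antiderivative u**4/4.
Back in w: F(w) = (w**2 + 1)**4/4.
Then F(2) - F(0) = (625/4) - (1/4) = 156.

156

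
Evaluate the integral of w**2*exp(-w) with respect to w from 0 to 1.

2 - 5*exp(-1)

Integrate by parts twice (u = w^2, dv = exp(-w) dw).
An antiderivative is F(w) = (-w**2 - 2*w - 2)*exp(-w).
Then F(1) - F(0) = (-5*exp(-1)) - (-2) = 2 - 5*exp(-1).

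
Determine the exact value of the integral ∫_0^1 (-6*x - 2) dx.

By the power rule, an antiderivative is F(x) = -3*x**2 - 2*x.
Then F(1) - F(0) = (-5) - (0) = -5.

-5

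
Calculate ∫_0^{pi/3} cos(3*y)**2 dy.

Use the identity cos^2(3*y) = (1 + cos(6*y))/2.
An antiderivative is F(y) = y/2 + sin(6*y)/12.
Then F(pi/3) - F(0) = (pi/6) - (0) = pi/6.

pi/6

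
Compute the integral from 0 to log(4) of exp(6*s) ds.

1365/2

Let u = exp(s), so du = exp(s) ds. When s = 0, u = 1; when s = log(4), u = 4.
The integral becomes ∫ u**5 du from 1 to 4, with antiderivative u**6/6.
Back in s: F(s) = exp(6*s)/6.
Then F(log(4)) - F(0) = (2048/3) - (1/6) = 1365/2.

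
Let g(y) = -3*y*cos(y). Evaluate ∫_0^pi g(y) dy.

Integrate by parts once (u = y, dv = -3*cos(y) dy).
An antiderivative is F(y) = -3*y*sin(y) - 3*cos(y).
Then F(pi) - F(0) = (3) - (-3) = 6.

6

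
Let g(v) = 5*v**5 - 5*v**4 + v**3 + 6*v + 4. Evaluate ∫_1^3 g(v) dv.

1250/3

By the power rule, an antiderivative is F(v) = 5*v**6/6 - v**5 + v**4/4 + 3*v**2 + 4*v.
Then F(3) - F(1) = (1695/4) - (85/12) = 1250/3.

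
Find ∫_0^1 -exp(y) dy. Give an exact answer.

1 - E

An antiderivative is F(y) = -exp(y).
Then F(1) - F(0) = (-E) - (-1) = 1 - E.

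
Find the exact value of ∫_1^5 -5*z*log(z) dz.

30 - 125*log(5)/2

Integrate by parts once (u = ln z, dv = -5*z dz).
An antiderivative is F(z) = -5*z**2*(2*log(z) - 1)/4.
Then F(5) - F(1) = (125/4 - 125*log(5)/2) - (5/4) = 30 - 125*log(5)/2.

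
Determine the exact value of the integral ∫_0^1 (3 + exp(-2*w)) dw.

An antiderivative is F(w) = 3*w - exp(-2*w)/2.
Then F(1) - F(0) = (3 - exp(-2)/2) - (-1/2) = 7/2 - exp(-2)/2.

7/2 - exp(-2)/2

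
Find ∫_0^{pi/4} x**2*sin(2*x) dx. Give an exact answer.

Integrate by parts twice (u = x^2, dv = sin(2*x) dx).
An antiderivative is F(x) = -x**2*cos(2*x)/2 + x*sin(2*x)/2 + cos(2*x)/4.
Then F(pi/4) - F(0) = (pi/8) - (1/4) = -1/4 + pi/8.

-1/4 + pi/8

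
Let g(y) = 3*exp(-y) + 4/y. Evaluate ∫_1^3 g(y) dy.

-3*exp(-3) + 3*exp(-1) + 4*log(3)

An antiderivative is F(y) = 4*log(y) - 3*exp(-y).
Then F(3) - F(1) = (-3*exp(-3) + 4*log(3)) - (-3*exp(-1)) = -3*exp(-3) + 3*exp(-1) + 4*log(3).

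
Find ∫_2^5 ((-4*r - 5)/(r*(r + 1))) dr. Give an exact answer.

Factor the denominator: r**2 + r = (r + 1)r.
Partial fractions: (-4*r - 5)/(r*(r + 1)) = 1/(r + 1) - 5/r.
An antiderivative is F(r) = -5*log(r) + log(r + 1).
Then F(5) - F(2) = (-5*log(5) + log(2) + log(3)) - (log(3/32)) = -5*log(5) + 6*log(2).

-5*log(5) + 6*log(2)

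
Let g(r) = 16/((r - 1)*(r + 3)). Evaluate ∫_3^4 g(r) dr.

Factor the denominator: r**2 + 2*r - 3 = (r + 3)(r - 1).
Partial fractions: 16/((r - 1)*(r + 3)) = -4/(r + 3) + 4/(r - 1).
An antiderivative is F(r) = 4*log(r - 1) - 4*log(r + 3).
Then F(4) - F(3) = (-4*log(7) + 4*log(3)) - (-log(81)) = -4*log(7) + 8*log(3).

-4*log(7) + 8*log(3)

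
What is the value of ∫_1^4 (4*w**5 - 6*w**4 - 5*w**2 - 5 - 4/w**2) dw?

By the power rule, an antiderivative is F(w) = 2*w**6/3 - 6*w**5/5 - 5*w**3/3 - 5*w + 4/w.
Then F(4) - F(1) = (6881/5) - (-16/5) = 6897/5.

6897/5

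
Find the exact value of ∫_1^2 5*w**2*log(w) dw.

Integrate by parts once (u = ln w, dv = 5*w**2 dw).
An antiderivative is F(w) = 5*w**3*(3*log(w) - 1)/9.
Then F(2) - F(1) = (-40/9 + 40*log(2)/3) - (-5/9) = -35/9 + 40*log(2)/3.

-35/9 + 40*log(2)/3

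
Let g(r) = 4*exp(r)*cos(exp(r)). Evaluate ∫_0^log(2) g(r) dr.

-4*sin(1) + 4*sin(2)

Let u = exp(r), so du = exp(r) dr. When r = 0, u = 1; when r = log(2), u = 2.
The integral becomes 4·∫ cos(u) du from 1 to 2, with antiderivative 4*sin(u).
Back in r: F(r) = 4*sin(exp(r)).
Then F(log(2)) - F(0) = (4*sin(2)) - (4*sin(1)) = -4*sin(1) + 4*sin(2).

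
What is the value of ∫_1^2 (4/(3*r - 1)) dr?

An antiderivative is F(r) = 4*log(3*r - 1)/3.
Then F(2) - F(1) = (4*log(5)/3) - (4*log(2)/3) = -4*log(2)/3 + 4*log(5)/3.

-4*log(2)/3 + 4*log(5)/3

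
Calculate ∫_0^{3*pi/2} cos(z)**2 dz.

Use the identity cos^2(z) = (1 + cos(2*z))/2.
An antiderivative is F(z) = z/2 + sin(2*z)/4.
Then F(3*pi/2) - F(0) = (3*pi/4) - (0) = 3*pi/4.

3*pi/4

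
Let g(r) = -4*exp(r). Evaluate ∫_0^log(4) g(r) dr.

An antiderivative is F(r) = -4*exp(r).
Then F(log(4)) - F(0) = (-16) - (-4) = -12.

-12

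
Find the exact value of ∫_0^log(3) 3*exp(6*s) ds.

364

Let u = exp(s), so du = exp(s) ds. When s = 0, u = 1; when s = log(3), u = 3.
The integral becomes 3·∫ u**5 du from 1 to 3, with antiderivative u**6/2.
Back in s: F(s) = exp(6*s)/2.
Then F(log(3)) - F(0) = (729/2) - (1/2) = 364.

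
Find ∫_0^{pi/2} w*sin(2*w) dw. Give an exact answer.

Integrate by parts once (u = w, dv = sin(2*w) dw).
An antiderivative is F(w) = -w*cos(2*w)/2 + sin(2*w)/4.
Then F(pi/2) - F(0) = (pi/4) - (0) = pi/4.

pi/4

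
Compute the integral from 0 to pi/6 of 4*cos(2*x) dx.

sqrt(3)

An antiderivative is F(x) = 2*sin(2*x).
Then F(pi/6) - F(0) = (sqrt(3)) - (0) = sqrt(3).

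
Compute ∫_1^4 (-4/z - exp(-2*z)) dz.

An antiderivative is F(z) = -4*log(z) + exp(-2*z)/2.
Then F(4) - F(1) = (-8*log(2) + exp(-8)/2) - (exp(-2)/2) = (-16*exp(8)*log(2) - exp(6) + 1)*exp(-8)/2.

(-16*exp(8)*log(2) - exp(6) + 1)*exp(-8)/2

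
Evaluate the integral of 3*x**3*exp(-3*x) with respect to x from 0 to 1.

Integrate by parts 3 times (u = x^3, dv = 3*exp(-3*x) dx).
An antiderivative is F(x) = (-9*x**3 - 9*x**2 - 6*x - 2)*exp(-3*x)/9.
Then F(1) - F(0) = (-26*exp(-3)/9) - (-2/9) = 2/9 - 26*exp(-3)/9.

2/9 - 26*exp(-3)/9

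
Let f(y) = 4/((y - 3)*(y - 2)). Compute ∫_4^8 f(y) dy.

Factor the denominator: y**2 - 5*y + 6 = (y - 2)(y - 3).
Partial fractions: 4/((y - 3)*(y - 2)) = -4/(y - 2) + 4/(y - 3).
An antiderivative is F(y) = 4*log(y - 3) - 4*log(y - 2).
Then F(8) - F(4) = (-4*log(3) - 4*log(2) + 4*log(5)) - (-log(16)) = -4*log(3) + 4*log(5).

-4*log(3) + 4*log(5)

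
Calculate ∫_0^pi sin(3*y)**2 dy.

pi/2

Use the identity sin^2(3*y) = (1 - cos(6*y))/2.
An antiderivative is F(y) = y/2 - sin(6*y)/12.
Then F(pi) - F(0) = (pi/2) - (0) = pi/2.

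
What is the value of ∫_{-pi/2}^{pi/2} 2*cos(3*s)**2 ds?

Use the identity cos^2(3*s) = (1 + cos(6*s))/2.
An antiderivative is F(s) = s + sin(6*s)/6.
Then F(pi/2) - F(-pi/2) = (pi/2) - (-pi/2) = pi.

pi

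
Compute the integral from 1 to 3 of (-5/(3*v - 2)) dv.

An antiderivative is F(v) = -5*log(3*v - 2)/3.
Then F(3) - F(1) = (-5*log(7)/3) - (0) = -5*log(7)/3.

-5*log(7)/3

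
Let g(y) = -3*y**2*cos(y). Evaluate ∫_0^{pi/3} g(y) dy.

-pi - sqrt(3)*pi**2/6 + 3*sqrt(3)

Integrate by parts twice (u = y^2, dv = -3*cos(y) dy).
An antiderivative is F(y) = -3*y**2*sin(y) - 6*y*cos(y) + 6*sin(y).
Then F(pi/3) - F(0) = (-pi - sqrt(3)*pi**2/6 + 3*sqrt(3)) - (0) = -pi - sqrt(3)*pi**2/6 + 3*sqrt(3).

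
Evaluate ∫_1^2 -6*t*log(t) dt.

Integrate by parts once (u = ln t, dv = -6*t dt).
An antiderivative is F(t) = -3*t**2*(2*log(t) - 1)/2.
Then F(2) - F(1) = (6 - 12*log(2)) - (3/2) = 9/2 - 12*log(2).

9/2 - 12*log(2)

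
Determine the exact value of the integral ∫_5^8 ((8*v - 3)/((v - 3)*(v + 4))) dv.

-5*log(3) + 3*log(5) + 7*log(2)

Factor the denominator: v**2 + v - 12 = (v + 4)(v - 3).
Partial fractions: (8*v - 3)/((v - 3)*(v + 4)) = 5/(v + 4) + 3/(v - 3).
An antiderivative is F(v) = 3*log(v - 3) + 5*log(v + 4).
Then F(8) - F(5) = (3*log(5) + 5*log(3) + 10*log(2)) - (3*log(2) + 10*log(3)) = -5*log(3) + 3*log(5) + 7*log(2).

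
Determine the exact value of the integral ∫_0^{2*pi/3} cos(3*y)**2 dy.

Use the identity cos^2(3*y) = (1 + cos(6*y))/2.
An antiderivative is F(y) = y/2 + sin(6*y)/12.
Then F(2*pi/3) - F(0) = (pi/3) - (0) = pi/3.

pi/3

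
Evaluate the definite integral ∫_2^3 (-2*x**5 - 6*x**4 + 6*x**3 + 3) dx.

-11231/30

By the power rule, an antiderivative is F(x) = -x**6/3 - 6*x**5/5 + 3*x**4/2 + 3*x.
Then F(3) - F(2) = (-4041/10) - (-446/15) = -11231/30.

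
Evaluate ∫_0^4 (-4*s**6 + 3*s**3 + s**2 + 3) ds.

By the power rule, an antiderivative is F(s) = -4*s**7/7 + 3*s**4/4 + s**3/3 + 3*s.
Then F(4) - F(0) = (-191876/21) - (0) = -191876/21.

-191876/21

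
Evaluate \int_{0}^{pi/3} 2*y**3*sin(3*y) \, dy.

Integrate by parts 3 times (u = y^3, dv = 2*sin(3*y) dy).
An antiderivative is F(y) = -2*y**3*cos(3*y)/3 + 2*y**2*sin(3*y)/3 + 4*y*cos(3*y)/9 - 4*sin(3*y)/27.
Then F(pi/3) - F(0) = (2*pi*(-6 + pi**2)/81) - (0) = 2*pi*(-6 + pi**2)/81.

2*pi*(-6 + pi**2)/81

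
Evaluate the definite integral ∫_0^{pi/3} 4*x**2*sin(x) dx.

-4 - 2*pi**2/9 + 4*sqrt(3)*pi/3

Integrate by parts twice (u = x^2, dv = 4*sin(x) dx).
An antiderivative is F(x) = -4*x**2*cos(x) + 8*x*sin(x) + 8*cos(x).
Then F(pi/3) - F(0) = (-2*pi**2/9 + 4 + 4*sqrt(3)*pi/3) - (8) = -4 - 2*pi**2/9 + 4*sqrt(3)*pi/3.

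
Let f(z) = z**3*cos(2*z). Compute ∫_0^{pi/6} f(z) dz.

-sqrt(3)*pi/16 + sqrt(3)*pi**3/864 + pi**2/96 + 3/16

Integrate by parts 3 times (u = z^3, dv = cos(2*z) dz).
An antiderivative is F(z) = z**3*sin(2*z)/2 + 3*z**2*cos(2*z)/4 - 3*z*sin(2*z)/4 - 3*cos(2*z)/8.
Then F(pi/6) - F(0) = (-sqrt(3)*pi/16 - 3/16 + sqrt(3)*pi**3/864 + pi**2/96) - (-3/8) = -sqrt(3)*pi/16 + sqrt(3)*pi**3/864 + pi**2/96 + 3/16.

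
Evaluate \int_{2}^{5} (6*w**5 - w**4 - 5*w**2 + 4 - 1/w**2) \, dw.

By the power rule, an antiderivative is F(w) = w**6 - w**5/5 - 5*w**3/3 + 4*w + 1/w.
Then F(5) - F(2) = (222178/15) - (1583/30) = 147591/10.

147591/10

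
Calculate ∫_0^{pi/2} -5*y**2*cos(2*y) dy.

5*pi/4

Integrate by parts twice (u = y^2, dv = -5*cos(2*y) dy).
An antiderivative is F(y) = -5*y**2*sin(2*y)/2 - 5*y*cos(2*y)/2 + 5*sin(2*y)/4.
Then F(pi/2) - F(0) = (5*pi/4) - (0) = 5*pi/4.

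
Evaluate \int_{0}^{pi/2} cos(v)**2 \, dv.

Use the identity cos^2(v) = (1 + cos(2*v))/2.
An antiderivative is F(v) = v/2 + sin(2*v)/4.
Then F(pi/2) - F(0) = (pi/4) - (0) = pi/4.

pi/4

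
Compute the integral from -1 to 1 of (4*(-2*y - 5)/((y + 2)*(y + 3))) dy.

Factor the denominator: y**2 + 5*y + 6 = (y + 3)(y + 2).
Partial fractions: 4*(-2*y - 5)/((y + 2)*(y + 3)) = -4/(y + 3) - 4/(y + 2).
An antiderivative is F(y) = -4*log(y + 2) - 4*log(y + 3).
Then F(1) - F(-1) = (-8*log(2) - 4*log(3)) - (-log(16)) = -4*log(3) - 4*log(2).

-4*log(3) - 4*log(2)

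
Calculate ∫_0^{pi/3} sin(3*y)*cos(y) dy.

Use the identity sin(3*y)cos(y) = [sin(4*y) + sin(2*y)]/2.
An antiderivative is F(y) = -cos(2*y)/4 - cos(4*y)/8.
Then F(pi/3) - F(0) = (3/16) - (-3/8) = 9/16.

9/16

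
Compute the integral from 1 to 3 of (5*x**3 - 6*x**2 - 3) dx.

42

By the power rule, an antiderivative is F(x) = 5*x**4/4 - 2*x**3 - 3*x.
Then F(3) - F(1) = (153/4) - (-15/4) = 42.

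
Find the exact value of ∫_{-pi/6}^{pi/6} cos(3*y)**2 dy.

Use the identity cos^2(3*y) = (1 + cos(6*y))/2.
An antiderivative is F(y) = y/2 + sin(6*y)/12.
Then F(pi/6) - F(-pi/6) = (pi/12) - (-pi/12) = pi/6.

pi/6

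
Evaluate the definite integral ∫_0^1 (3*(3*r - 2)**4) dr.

Let u = 3*r - 2, so du = 3 dr. When r = 0, u = -2; when r = 1, u = 1.
The integral becomes ∫ u**4 du from -2 to 1, with antiderivative u**5/5.
Back in r: F(r) = (3*r - 2)**5/5.
Then F(1) - F(0) = (1/5) - (-32/5) = 33/5.

33/5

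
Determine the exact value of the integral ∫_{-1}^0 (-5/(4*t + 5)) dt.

-5*log(5)/4

An antiderivative is F(t) = -5*log(4*t + 5)/4.
Then F(0) - F(-1) = (-5*log(5)/4) - (0) = -5*log(5)/4.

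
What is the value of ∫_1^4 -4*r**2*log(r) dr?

Integrate by parts once (u = ln r, dv = -4*r**2 dr).
An antiderivative is F(r) = -4*r**3*(3*log(r) - 1)/9.
Then F(4) - F(1) = (256/9 - 512*log(2)/3) - (4/9) = 28 - 512*log(2)/3.

28 - 512*log(2)/3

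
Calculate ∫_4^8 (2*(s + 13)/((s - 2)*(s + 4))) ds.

log(72)

Factor the denominator: s**2 + 2*s - 8 = (s + 4)(s - 2).
Partial fractions: 2*(s + 13)/((s - 2)*(s + 4)) = -3/(s + 4) + 5/(s - 2).
An antiderivative is F(s) = 5*log(s - 2) - 3*log(s + 4).
Then F(8) - F(4) = (log(9/2)) - (-log(16)) = log(72).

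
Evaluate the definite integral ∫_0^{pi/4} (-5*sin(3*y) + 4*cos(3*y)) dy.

An antiderivative is F(y) = 4*sin(3*y)/3 + 5*cos(3*y)/3.
Then F(pi/4) - F(0) = (-sqrt(2)/6) - (5/3) = -5/3 - sqrt(2)/6.

-5/3 - sqrt(2)/6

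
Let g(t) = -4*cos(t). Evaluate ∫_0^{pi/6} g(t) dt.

-2

An antiderivative is F(t) = -4*sin(t).
Then F(pi/6) - F(0) = (-2) - (0) = -2.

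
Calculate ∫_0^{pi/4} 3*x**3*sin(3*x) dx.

Integrate by parts 3 times (u = x^3, dv = 3*sin(3*x) dx).
An antiderivative is F(x) = -x**3*cos(3*x) + x**2*sin(3*x) + 2*x*cos(3*x)/3 - 2*sin(3*x)/9.
Then F(pi/4) - F(0) = (sqrt(2)*(-96*pi - 128 + 9*pi**3 + 36*pi**2)/1152) - (0) = sqrt(2)*(-96*pi - 128 + 9*pi**3 + 36*pi**2)/1152.

sqrt(2)*(-96*pi - 128 + 9*pi**3 + 36*pi**2)/1152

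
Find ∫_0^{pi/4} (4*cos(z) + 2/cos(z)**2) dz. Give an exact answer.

An antiderivative is F(z) = 4*sin(z) + 2*tan(z).
Then F(pi/4) - F(0) = (2 + 2*sqrt(2)) - (0) = 2 + 2*sqrt(2).

2 + 2*sqrt(2)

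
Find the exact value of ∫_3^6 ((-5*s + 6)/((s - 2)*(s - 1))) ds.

-7*log(2) - log(5)

Factor the denominator: s**2 - 3*s + 2 = (s - 1)(s - 2).
Partial fractions: (-5*s + 6)/((s - 2)*(s - 1)) = -1/(s - 1) - 4/(s - 2).
An antiderivative is F(s) = -4*log(s - 2) - log(s - 1).
Then F(6) - F(3) = (-8*log(2) - log(5)) - (-log(2)) = -7*log(2) - log(5).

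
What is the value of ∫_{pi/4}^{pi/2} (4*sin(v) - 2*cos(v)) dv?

-2 + 3*sqrt(2)

An antiderivative is F(v) = -2*sin(v) - 4*cos(v).
Then F(pi/2) - F(pi/4) = (-2) - (-3*sqrt(2)) = -2 + 3*sqrt(2).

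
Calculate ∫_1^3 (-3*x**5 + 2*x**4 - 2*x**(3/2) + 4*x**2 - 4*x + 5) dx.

-3566/15 - 36*sqrt(3)/5

By the power rule, an antiderivative is F(x) = -x**6/2 - 4*x**(5/2)/5 + 2*x**5/5 + 4*x**3/3 - 2*x**2 + 5*x.
Then F(3) - F(1) = (-2343/10 - 36*sqrt(3)/5) - (103/30) = -3566/15 - 36*sqrt(3)/5.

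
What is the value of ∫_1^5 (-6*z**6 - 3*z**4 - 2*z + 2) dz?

-2409884/35

By the power rule, an antiderivative is F(z) = -6*z**7/7 - 3*z**5/5 - z**2 + 2*z.
Then F(5) - F(1) = (-481980/7) - (-16/35) = -2409884/35.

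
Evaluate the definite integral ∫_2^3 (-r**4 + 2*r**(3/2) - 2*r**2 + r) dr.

By the power rule, an antiderivative is F(r) = 4*r**(5/2)/5 - r**5/5 - 2*r**3/3 + r**2/2.
Then F(3) - F(2) = (-621/10 + 36*sqrt(3)/5) - (-146/15 + 16*sqrt(2)/5) = -1571/30 - 16*sqrt(2)/5 + 36*sqrt(3)/5.

-1571/30 - 16*sqrt(2)/5 + 36*sqrt(3)/5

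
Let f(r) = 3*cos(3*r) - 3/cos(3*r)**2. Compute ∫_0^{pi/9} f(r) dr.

-sqrt(3)/2

An antiderivative is F(r) = sin(3*r) - tan(3*r).
Then F(pi/9) - F(0) = (-sqrt(3)/2) - (0) = -sqrt(3)/2.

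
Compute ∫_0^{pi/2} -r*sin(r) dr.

-1

Integrate by parts once (u = r, dv = -sin(r) dr).
An antiderivative is F(r) = r*cos(r) - sin(r).
Then F(pi/2) - F(0) = (-1) - (0) = -1.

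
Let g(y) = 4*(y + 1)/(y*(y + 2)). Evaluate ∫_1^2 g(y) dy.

log(64/9)

Factor the denominator: y**2 + 2*y = (y + 2)y.
Partial fractions: 4*(y + 1)/(y*(y + 2)) = 2/(y + 2) + 2/y.
An antiderivative is F(y) = 2*log(y) + 2*log(y + 2).
Then F(2) - F(1) = (log(64)) - (log(9)) = log(64/9).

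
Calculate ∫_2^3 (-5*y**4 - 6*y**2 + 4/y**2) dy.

By the power rule, an antiderivative is F(y) = -y**5 - 2*y**3 - 4/y.
Then F(3) - F(2) = (-895/3) - (-50) = -745/3.

-745/3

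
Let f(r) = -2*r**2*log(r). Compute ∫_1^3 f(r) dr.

52/9 - 18*log(3)

Integrate by parts once (u = ln r, dv = -2*r**2 dr).
An antiderivative is F(r) = -2*r**3*(3*log(r) - 1)/9.
Then F(3) - F(1) = (6 - 18*log(3)) - (2/9) = 52/9 - 18*log(3).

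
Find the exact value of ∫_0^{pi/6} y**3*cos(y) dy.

-3*sqrt(3) - pi/2 + pi**3/432 + sqrt(3)*pi**2/24 + 6

Integrate by parts 3 times (u = y^3, dv = cos(y) dy).
An antiderivative is F(y) = y**3*sin(y) + 3*y**2*cos(y) - 6*y*sin(y) - 6*cos(y).
Then F(pi/6) - F(0) = (-3*sqrt(3) - pi/2 + pi**3/432 + sqrt(3)*pi**2/24) - (-6) = -3*sqrt(3) - pi/2 + pi**3/432 + sqrt(3)*pi**2/24 + 6.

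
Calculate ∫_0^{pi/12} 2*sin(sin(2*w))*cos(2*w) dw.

1 - cos(1/2)

Let u = sin(2*w), so du = 2*cos(2*w) dw. When w = 0, u = 0; when w = pi/12, u = 1/2.
The integral becomes ∫ sin(u) du from 0 to 1/2, with antiderivative -cos(u).
Back in w: F(w) = -cos(sin(2*w)).
Then F(pi/12) - F(0) = (-cos(1/2)) - (-1) = 1 - cos(1/2).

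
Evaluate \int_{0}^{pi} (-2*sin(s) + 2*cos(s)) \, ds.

-4

An antiderivative is F(s) = 2*sin(s) + 2*cos(s).
Then F(pi) - F(0) = (-2) - (2) = -4.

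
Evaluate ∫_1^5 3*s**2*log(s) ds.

Integrate by parts once (u = ln s, dv = 3*s**2 ds).
An antiderivative is F(s) = s**3*(3*log(s) - 1)/3.
Then F(5) - F(1) = (-125/3 + 125*log(5)) - (-1/3) = -124/3 + 125*log(5).

-124/3 + 125*log(5)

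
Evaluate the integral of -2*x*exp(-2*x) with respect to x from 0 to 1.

(3 - exp(2))*exp(-2)/2

Integrate by parts once (u = x, dv = -2*exp(-2*x) dx).
An antiderivative is F(x) = (2*x + 1)*exp(-2*x)/2.
Then F(1) - F(0) = (3*exp(-2)/2) - (1/2) = (3 - exp(2))*exp(-2)/2.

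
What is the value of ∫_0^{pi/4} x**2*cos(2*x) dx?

-1/4 + pi**2/32

Integrate by parts twice (u = x^2, dv = cos(2*x) dx).
An antiderivative is F(x) = x**2*sin(2*x)/2 + x*cos(2*x)/2 - sin(2*x)/4.
Then F(pi/4) - F(0) = (-1/4 + pi**2/32) - (0) = -1/4 + pi**2/32.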